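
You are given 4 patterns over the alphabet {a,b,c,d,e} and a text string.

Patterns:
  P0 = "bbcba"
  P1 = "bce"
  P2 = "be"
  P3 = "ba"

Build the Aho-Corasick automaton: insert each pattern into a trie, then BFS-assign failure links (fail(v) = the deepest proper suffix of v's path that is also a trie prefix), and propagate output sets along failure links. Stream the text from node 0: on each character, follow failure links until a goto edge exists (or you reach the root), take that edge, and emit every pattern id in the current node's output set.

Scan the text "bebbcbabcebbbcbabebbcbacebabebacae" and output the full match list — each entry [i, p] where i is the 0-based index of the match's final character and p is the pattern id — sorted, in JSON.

Build automaton:
Trie (insert patterns):
  n0 'ε': b→1
  n1 'b': a→9 b→2 c→6 e→8
  n2 'bb': c→3
  n3 'bbc': b→4
  n4 'bbcb': a→5
  n5 'bbcba': ·  [P0 ends]
  n6 'bc': e→7
  n7 'bce': ·  [P1 ends]
  n8 'be': ·  [P2 ends]
  n9 'ba': ·  [P3 ends]

Failure links (BFS by depth):
  n1('b'): parent n0 fail=0; on 'b' 0 → fail=0;  out ∅∪∅=∅
  n2('bb'): parent n1 fail=0; on 'b' 0 → fail=1;  out ∅∪∅=∅
  n6('bc'): parent n1 fail=0; on 'c' 0 → fail=0;  out ∅∪∅=∅
  n8('be'): parent n1 fail=0; on 'e' 0 → fail=0;  out {2}∪∅={2}
  n9('ba'): parent n1 fail=0; on 'a' 0 → fail=0;  out {3}∪∅={3}
  n3('bbc'): parent n2 fail=1; on 'c' 1 → fail=6;  out ∅∪∅=∅
  n7('bce'): parent n6 fail=0; on 'e' 0 → fail=0;  out {1}∪∅={1}
  n4('bbcb'): parent n3 fail=6; on 'b' 6→0 → fail=1;  out ∅∪∅=∅
  n5('bbcba'): parent n4 fail=1; on 'a' 1 → fail=9;  out {0}∪{3}={0,3}

Run:
i=0 'b': node 0→1
i=1 'e': node 1→8  emit P2@[0:1]
i=2 'b': node 8→1 (via fail)
i=3 'b': node 1→2
i=4 'c': node 2→3
i=5 'b': node 3→4
i=6 'a': node 4→5  emit P0@[2:6],P3@[5:6]
i=7 'b': node 5→1 (via fail)
i=8 'c': node 1→6
i=9 'e': node 6→7  emit P1@[7:9]
i=10 'b': node 7→1 (via fail)
i=11 'b': node 1→2
i=12 'b': node 2→2 (via fail)
i=13 'c': node 2→3
i=14 'b': node 3→4
i=15 'a': node 4→5  emit P0@[11:15],P3@[14:15]
i=16 'b': node 5→1 (via fail)
i=17 'e': node 1→8  emit P2@[16:17]
i=18 'b': node 8→1 (via fail)
i=19 'b': node 1→2
i=20 'c': node 2→3
i=21 'b': node 3→4
i=22 'a': node 4→5  emit P0@[18:22],P3@[21:22]
i=23 'c': node 5→0 (via fail)
i=24 'e': node 0→0
i=25 'b': node 0→1
i=26 'a': node 1→9  emit P3@[25:26]
i=27 'b': node 9→1 (via fail)
i=28 'e': node 1→8  emit P2@[27:28]
i=29 'b': node 8→1 (via fail)
i=30 'a': node 1→9  emit P3@[29:30]
i=31 'c': node 9→0 (via fail)
i=32 'a': node 0→0
i=33 'e': node 0→0

All matches (sorted): [[1,2],[6,0],[6,3],[9,1],[15,0],[15,3],[17,2],[22,0],[22,3],[26,3],[28,2],[30,3]]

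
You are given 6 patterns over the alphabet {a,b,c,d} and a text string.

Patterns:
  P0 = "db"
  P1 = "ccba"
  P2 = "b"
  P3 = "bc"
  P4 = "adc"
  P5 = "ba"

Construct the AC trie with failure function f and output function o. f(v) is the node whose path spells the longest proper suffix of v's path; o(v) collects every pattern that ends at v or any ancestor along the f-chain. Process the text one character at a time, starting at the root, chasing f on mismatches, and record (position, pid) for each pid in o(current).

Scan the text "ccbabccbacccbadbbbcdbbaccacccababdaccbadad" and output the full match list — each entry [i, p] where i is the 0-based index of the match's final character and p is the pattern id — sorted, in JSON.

Build:
Trie (insert patterns):
  n0 'ε': a→9 b→7 c→3 d→1
  n1 'd': b→2
  n2 'db': ·  ←P0
  n3 'c': c→4
  n4 'cc': b→5
  n5 'ccb': a→6
  n6 'ccba': ·  ←P1
  n7 'b': a→12 c→8  ←P2
  n8 'bc': ·  ←P3
  n9 'a': d→10
  n10 'ad': c→11
  n11 'adc': ·  ←P4
  n12 'ba': ·  ←P5

Failure links (BFS by depth):
  fail(1) 'd': from fail(0)=0 chase 'd': 0 ⇒ 0;  out=∅∪out(0)=∅
  fail(3) 'c': from fail(0)=0 chase 'c': 0 ⇒ 0;  out=∅∪out(0)=∅
  fail(7) 'b': from fail(0)=0 chase 'b': 0 ⇒ 0;  out={2}∪out(0)={2}
  fail(9) 'a': from fail(0)=0 chase 'a': 0 ⇒ 0;  out=∅∪out(0)=∅
  fail(2) 'db': from fail(1)=0 chase 'b': 0 ⇒ 7;  out={0}∪out(7)={0,2}
  fail(4) 'cc': from fail(3)=0 chase 'c': 0 ⇒ 3;  out=∅∪out(3)=∅
  fail(8) 'bc': from fail(7)=0 chase 'c': 0 ⇒ 3;  out={3}∪out(3)={3}
  fail(10) 'ad': from fail(9)=0 chase 'd': 0 ⇒ 1;  out=∅∪out(1)=∅
  fail(12) 'ba': from fail(7)=0 chase 'a': 0 ⇒ 9;  out={5}∪out(9)={5}
  fail(5) 'ccb': from fail(4)=3 chase 'b': 3→0 ⇒ 7;  out=∅∪out(7)={2}
  fail(11) 'adc': from fail(10)=1 chase 'c': 1→0 ⇒ 3;  out={4}∪out(3)={4}
  fail(6) 'ccba': from fail(5)=7 chase 'a': 7 ⇒ 12;  out={1}∪out(12)={1,5}

Run:
i=0 'c': node 0→3
i=1 'c': node 3→4
i=2 'b': node 4→5  → match P2@[2:2]
i=3 'a': node 5→6  → match P1@[0:3],P5@[2:3]
i=4 'b': node 6→7 (fail-walked)  → match P2@[4:4]
i=5 'c': node 7→8  → match P3@[4:5]
i=6 'c': node 8→4 (fail-walked)
i=7 'b': node 4→5  → match P2@[7:7]
i=8 'a': node 5→6  → match P1@[5:8],P5@[7:8]
i=9 'c': node 6→3 (fail-walked)
i=10 'c': node 3→4
i=11 'c': node 4→4 (fail-walked)
i=12 'b': node 4→5  → match P2@[12:12]
i=13 'a': node 5→6  → match P1@[10:13],P5@[12:13]
i=14 'd': node 6→10 (fail-walked)
i=15 'b': node 10→2 (fail-walked)  → match P0@[14:15],P2@[15:15]
i=16 'b': node 2→7 (fail-walked)  → match P2@[16:16]
i=17 'b': node 7→7 (fail-walked)  → match P2@[17:17]
i=18 'c': node 7→8  → match P3@[17:18]
i=19 'd': node 8→1 (fail-walked)
i=20 'b': node 1→2  → match P0@[19:20],P2@[20:20]
i=21 'b': node 2→7 (fail-walked)  → match P2@[21:21]
i=22 'a': node 7→12  → match P5@[21:22]
i=23 'c': node 12→3 (fail-walked)
i=24 'c': node 3→4
i=25 'a': node 4→9 (fail-walked)
i=26 'c': node 9→3 (fail-walked)
i=27 'c': node 3→4
i=28 'c': node 4→4 (fail-walked)
i=29 'a': node 4→9 (fail-walked)
i=30 'b': node 9→7 (fail-walked)  → match P2@[30:30]
i=31 'a': node 7→12  → match P5@[30:31]
i=32 'b': node 12→7 (fail-walked)  → match P2@[32:32]
i=33 'd': node 7→1 (fail-walked)
i=34 'a': node 1→9 (fail-walked)
i=35 'c': node 9→3 (fail-walked)
i=36 'c': node 3→4
i=37 'b': node 4→5  → match P2@[37:37]
i=38 'a': node 5→6  → match P1@[35:38],P5@[37:38]
i=39 'd': node 6→10 (fail-walked)
i=40 'a': node 10→9 (fail-walked)
i=41 'd': node 9→10

Result: [[2,2],[3,1],[3,5],[4,2],[5,3],[7,2],[8,1],[8,5],[12,2],[13,1],[13,5],[15,0],[15,2],[16,2],[17,2],[18,3],[20,0],[20,2],[21,2],[22,5],[30,2],[31,5],[32,2],[37,2],[38,1],[38,5]]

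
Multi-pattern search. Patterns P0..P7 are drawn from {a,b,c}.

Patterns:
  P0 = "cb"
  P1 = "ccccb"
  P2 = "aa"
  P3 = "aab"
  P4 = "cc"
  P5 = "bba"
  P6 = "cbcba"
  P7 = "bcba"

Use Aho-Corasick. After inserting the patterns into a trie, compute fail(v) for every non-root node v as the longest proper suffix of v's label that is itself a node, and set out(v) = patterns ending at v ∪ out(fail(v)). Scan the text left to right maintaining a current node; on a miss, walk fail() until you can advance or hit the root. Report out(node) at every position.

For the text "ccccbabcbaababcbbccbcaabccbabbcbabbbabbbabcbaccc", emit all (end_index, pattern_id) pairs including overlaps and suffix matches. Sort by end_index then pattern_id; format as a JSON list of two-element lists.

Construct AC machine:
Trie (insert patterns):
  n0 'ε': a→7 b→10 c→1
  n1 'c': b→2 c→3
  n2 'cb': c→13  [P0 ends]
  n3 'cc': c→4  [P4 ends]
  n4 'ccc': c→5
  n5 'cccc': b→6
  n6 'ccccb': ·  [P1 ends]
  n7 'a': a→8
  n8 'aa': b→9  [P2 ends]
  n9 'aab': ·  [P3 ends]
  n10 'b': b→11 c→16
  n11 'bb': a→12
  n12 'bba': ·  [P5 ends]
  n13 'cbc': b→14
  n14 'cbcb': a→15
  n15 'cbcba': ·  [P6 ends]
  n16 'bc': b→17
  n17 'bcb': a→18
  n18 'bcba': ·  [P7 ends]

Failure links (BFS by depth):
  n1('c'): parent n0 fail=0; on 'c' 0 → fail=0;  out ∅∪∅=∅
  n7('a'): parent n0 fail=0; on 'a' 0 → fail=0;  out ∅∪∅=∅
  n10('b'): parent n0 fail=0; on 'b' 0 → fail=0;  out ∅∪∅=∅
  n2('cb'): parent n1 fail=0; on 'b' 0 → fail=10;  out {0}∪∅={0}
  n3('cc'): parent n1 fail=0; on 'c' 0 → fail=1;  out {4}∪∅={4}
  n8('aa'): parent n7 fail=0; on 'a' 0 → fail=7;  out {2}∪∅={2}
  n11('bb'): parent n10 fail=0; on 'b' 0 → fail=10;  out ∅∪∅=∅
  n16('bc'): parent n10 fail=0; on 'c' 0 → fail=1;  out ∅∪∅=∅
  n4('ccc'): parent n3 fail=1; on 'c' 1 → fail=3;  out ∅∪{4}={4}
  n9('aab'): parent n8 fail=7; on 'b' 7→0 → fail=10;  out {3}∪∅={3}
  n12('bba'): parent n11 fail=10; on 'a' 10→0 → fail=7;  out {5}∪∅={5}
  n13('cbc'): parent n2 fail=10; on 'c' 10 → fail=16;  out ∅∪∅=∅
  n17('bcb'): parent n16 fail=1; on 'b' 1 → fail=2;  out ∅∪{0}={0}
  n5('cccc'): parent n4 fail=3; on 'c' 3 → fail=4;  out ∅∪{4}={4}
  n14('cbcb'): parent n13 fail=16; on 'b' 16 → fail=17;  out ∅∪{0}={0}
  n18('bcba'): parent n17 fail=2; on 'a' 2→10→0 → fail=7;  out {7}∪∅={7}
  n6('ccccb'): parent n5 fail=4; on 'b' 4→3→1 → fail=2;  out {1}∪{0}={0,1}
  n15('cbcba'): parent n14 fail=17; on 'a' 17 → fail=18;  out {6}∪{7}={6,7}

Text stream:
i=0 'c': node 0→1
i=1 'c': node 1→3  ** P4@[0:1]
i=2 'c': node 3→4  ** P4@[1:2]
i=3 'c': node 4→5  ** P4@[2:3]
i=4 'b': node 5→6  ** P0@[3:4],P1@[0:4]
i=5 'a': node 6→7 (via fail)
i=6 'b': node 7→10 (via fail)
i=7 'c': node 10→16
i=8 'b': node 16→17  ** P0@[7:8]
i=9 'a': node 17→18  ** P7@[6:9]
i=10 'a': node 18→8 (via fail)  ** P2@[9:10]
i=11 'b': node 8→9  ** P3@[9:11]
i=12 'a': node 9→7 (via fail)
i=13 'b': node 7→10 (via fail)
i=14 'c': node 10→16
i=15 'b': node 16→17  ** P0@[14:15]
i=16 'b': node 17→11 (via fail)
i=17 'c': node 11→16 (via fail)
i=18 'c': node 16→3 (via fail)  ** P4@[17:18]
i=19 'b': node 3→2 (via fail)  ** P0@[18:19]
i=20 'c': node 2→13
i=21 'a': node 13→7 (via fail)
i=22 'a': node 7→8  ** P2@[21:22]
i=23 'b': node 8→9  ** P3@[21:23]
i=24 'c': node 9→16 (via fail)
i=25 'c': node 16→3 (via fail)  ** P4@[24:25]
i=26 'b': node 3→2 (via fail)  ** P0@[25:26]
i=27 'a': node 2→7 (via fail)
i=28 'b': node 7→10 (via fail)
i=29 'b': node 10→11
i=30 'c': node 11→16 (via fail)
i=31 'b': node 16→17  ** P0@[30:31]
i=32 'a': node 17→18  ** P7@[29:32]
i=33 'b': node 18→10 (via fail)
i=34 'b': node 10→11
i=35 'b': node 11→11 (via fail)
i=36 'a': node 11→12  ** P5@[34:36]
i=37 'b': node 12→10 (via fail)
i=38 'b': node 10→11
i=39 'b': node 11→11 (via fail)
i=40 'a': node 11→12  ** P5@[38:40]
i=41 'b': node 12→10 (via fail)
i=42 'c': node 10→16
i=43 'b': node 16→17  ** P0@[42:43]
i=44 'a': node 17→18  ** P7@[41:44]
i=45 'c': node 18→1 (via fail)
i=46 'c': node 1→3  ** P4@[45:46]
i=47 'c': node 3→4  ** P4@[46:47]

Result: [[1,4],[2,4],[3,4],[4,0],[4,1],[8,0],[9,7],[10,2],[11,3],[15,0],[18,4],[19,0],[22,2],[23,3],[25,4],[26,0],[31,0],[32,7],[36,5],[40,5],[43,0],[44,7],[46,4],[47,4]]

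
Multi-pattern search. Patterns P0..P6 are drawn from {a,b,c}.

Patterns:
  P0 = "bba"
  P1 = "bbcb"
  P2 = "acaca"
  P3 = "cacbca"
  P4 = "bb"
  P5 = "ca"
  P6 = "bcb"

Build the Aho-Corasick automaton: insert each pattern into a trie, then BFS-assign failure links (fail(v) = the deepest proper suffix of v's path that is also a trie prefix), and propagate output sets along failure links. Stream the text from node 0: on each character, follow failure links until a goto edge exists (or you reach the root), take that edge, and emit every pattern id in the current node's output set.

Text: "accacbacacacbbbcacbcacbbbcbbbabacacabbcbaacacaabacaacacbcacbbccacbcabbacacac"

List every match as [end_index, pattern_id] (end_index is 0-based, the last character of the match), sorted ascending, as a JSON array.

Construct AC machine:
Trie (insert patterns):
  n0 'ε': a→6 b→1 c→11
  n1 'b': b→2 c→17
  n2 'bb': a→3 c→4  ←P4
  n3 'bba': ·  ←P0
  n4 'bbc': b→5
  n5 'bbcb': ·  ←P1
  n6 'a': c→7
  n7 'ac': a→8
  n8 'aca': c→9
  n9 'acac': a→10
  n10 'acaca': ·  ←P2
  n11 'c': a→12
  n12 'ca': c→13  ←P5
  n13 'cac': b→14
  n14 'cacb': c→15
  n15 'cacbc': a→16
  n16 'cacbca': ·  ←P3
  n17 'bc': b→18
  n18 'bcb': ·  ←P6

BFS fail/out derivation:
  n1('b'): parent n0 fail=0; on 'b' 0 → fail=0;  out ∅∪∅=∅
  n6('a'): parent n0 fail=0; on 'a' 0 → fail=0;  out ∅∪∅=∅
  n11('c'): parent n0 fail=0; on 'c' 0 → fail=0;  out ∅∪∅=∅
  n2('bb'): parent n1 fail=0; on 'b' 0 → fail=1;  out {4}∪∅={4}
  n7('ac'): parent n6 fail=0; on 'c' 0 → fail=11;  out ∅∪∅=∅
  n12('ca'): parent n11 fail=0; on 'a' 0 → fail=6;  out {5}∪∅={5}
  n17('bc'): parent n1 fail=0; on 'c' 0 → fail=11;  out ∅∪∅=∅
  n3('bba'): parent n2 fail=1; on 'a' 1→0 → fail=6;  out {0}∪∅={0}
  n4('bbc'): parent n2 fail=1; on 'c' 1 → fail=17;  out ∅∪∅=∅
  n8('aca'): parent n7 fail=11; on 'a' 11 → fail=12;  out ∅∪{5}={5}
  n13('cac'): parent n12 fail=6; on 'c' 6 → fail=7;  out ∅∪∅=∅
  n18('bcb'): parent n17 fail=11; on 'b' 11→0 → fail=1;  out {6}∪∅={6}
  n5('bbcb'): parent n4 fail=17; on 'b' 17 → fail=18;  out {1}∪{6}={1,6}
  n9('acac'): parent n8 fail=12; on 'c' 12 → fail=13;  out ∅∪∅=∅
  n14('cacb'): parent n13 fail=7; on 'b' 7→11→0 → fail=1;  out ∅∪∅=∅
  n10('acaca'): parent n9 fail=13; on 'a' 13→7 → fail=8;  out {2}∪{5}={2,5}
  n15('cacbc'): parent n14 fail=1; on 'c' 1 → fail=17;  out ∅∪∅=∅
  n16('cacbca'): parent n15 fail=17; on 'a' 17→11 → fail=12;  out {3}∪{5}={3,5}

Text stream:
[0] read 'a'  n0⇒n6
[1] read 'c'  n6⇒n7
[2] read 'c'  n7⇒n11 (fail-walked)
[3] read 'a'  n11⇒n12  emit P5@[2:3]
[4] read 'c'  n12⇒n13
[5] read 'b'  n13⇒n14
[6] read 'a'  n14⇒n6 (fail-walked)
[7] read 'c'  n6⇒n7
[8] read 'a'  n7⇒n8  emit P5@[7:8]
[9] read 'c'  n8⇒n9
[10] read 'a'  n9⇒n10  emit P2@[6:10],P5@[9:10]
[11] read 'c'  n10⇒n9 (fail-walked)
[12] read 'b'  n9⇒n14 (fail-walked)
[13] read 'b'  n14⇒n2 (fail-walked)  emit P4@[12:13]
[14] read 'b'  n2⇒n2 (fail-walked)  emit P4@[13:14]
[15] read 'c'  n2⇒n4
[16] read 'a'  n4⇒n12 (fail-walked)  emit P5@[15:16]
[17] read 'c'  n12⇒n13
[18] read 'b'  n13⇒n14
[19] read 'c'  n14⇒n15
[20] read 'a'  n15⇒n16  emit P3@[15:20],P5@[19:20]
[21] read 'c'  n16⇒n13 (fail-walked)
[22] read 'b'  n13⇒n14
[23] read 'b'  n14⇒n2 (fail-walked)  emit P4@[22:23]
[24] read 'b'  n2⇒n2 (fail-walked)  emit P4@[23:24]
[25] read 'c'  n2⇒n4
[26] read 'b'  n4⇒n5  emit P1@[23:26],P6@[24:26]
[27] read 'b'  n5⇒n2 (fail-walked)  emit P4@[26:27]
[28] read 'b'  n2⇒n2 (fail-walked)  emit P4@[27:28]
[29] read 'a'  n2⇒n3  emit P0@[27:29]
[30] read 'b'  n3⇒n1 (fail-walked)
[31] read 'a'  n1⇒n6 (fail-walked)
[32] read 'c'  n6⇒n7
[33] read 'a'  n7⇒n8  emit P5@[32:33]
[34] read 'c'  n8⇒n9
[35] read 'a'  n9⇒n10  emit P2@[31:35],P5@[34:35]
[36] read 'b'  n10⇒n1 (fail-walked)
[37] read 'b'  n1⇒n2  emit P4@[36:37]
[38] read 'c'  n2⇒n4
[39] read 'b'  n4⇒n5  emit P1@[36:39],P6@[37:39]
[40] read 'a'  n5⇒n6 (fail-walked)
[41] read 'a'  n6⇒n6 (fail-walked)
[42] read 'c'  n6⇒n7
[43] read 'a'  n7⇒n8  emit P5@[42:43]
[44] read 'c'  n8⇒n9
[45] read 'a'  n9⇒n10  emit P2@[41:45],P5@[44:45]
[46] read 'a'  n10⇒n6 (fail-walked)
[47] read 'b'  n6⇒n1 (fail-walked)
[48] read 'a'  n1⇒n6 (fail-walked)
[49] read 'c'  n6⇒n7
[50] read 'a'  n7⇒n8  emit P5@[49:50]
[51] read 'a'  n8⇒n6 (fail-walked)
[52] read 'c'  n6⇒n7
[53] read 'a'  n7⇒n8  emit P5@[52:53]
[54] read 'c'  n8⇒n9
[55] read 'b'  n9⇒n14 (fail-walked)
[56] read 'c'  n14⇒n15
[57] read 'a'  n15⇒n16  emit P3@[52:57],P5@[56:57]
[58] read 'c'  n16⇒n13 (fail-walked)
[59] read 'b'  n13⇒n14
[60] read 'b'  n14⇒n2 (fail-walked)  emit P4@[59:60]
[61] read 'c'  n2⇒n4
[62] read 'c'  n4⇒n11 (fail-walked)
[63] read 'a'  n11⇒n12  emit P5@[62:63]
[64] read 'c'  n12⇒n13
[65] read 'b'  n13⇒n14
[66] read 'c'  n14⇒n15
[67] read 'a'  n15⇒n16  emit P3@[62:67],P5@[66:67]
[68] read 'b'  n16⇒n1 (fail-walked)
[69] read 'b'  n1⇒n2  emit P4@[68:69]
[70] read 'a'  n2⇒n3  emit P0@[68:70]
[71] read 'c'  n3⇒n7 (fail-walked)
[72] read 'a'  n7⇒n8  emit P5@[71:72]
[73] read 'c'  n8⇒n9
[74] read 'a'  n9⇒n10  emit P2@[70:74],P5@[73:74]
[75] read 'c'  n10⇒n9 (fail-walked)

Matches: [[3,5],[8,5],[10,2],[10,5],[13,4],[14,4],[16,5],[20,3],[20,5],[23,4],[24,4],[26,1],[26,6],[27,4],[28,4],[29,0],[33,5],[35,2],[35,5],[37,4],[39,1],[39,6],[43,5],[45,2],[45,5],[50,5],[53,5],[57,3],[57,5],[60,4],[63,5],[67,3],[67,5],[69,4],[70,0],[72,5],[74,2],[74,5]]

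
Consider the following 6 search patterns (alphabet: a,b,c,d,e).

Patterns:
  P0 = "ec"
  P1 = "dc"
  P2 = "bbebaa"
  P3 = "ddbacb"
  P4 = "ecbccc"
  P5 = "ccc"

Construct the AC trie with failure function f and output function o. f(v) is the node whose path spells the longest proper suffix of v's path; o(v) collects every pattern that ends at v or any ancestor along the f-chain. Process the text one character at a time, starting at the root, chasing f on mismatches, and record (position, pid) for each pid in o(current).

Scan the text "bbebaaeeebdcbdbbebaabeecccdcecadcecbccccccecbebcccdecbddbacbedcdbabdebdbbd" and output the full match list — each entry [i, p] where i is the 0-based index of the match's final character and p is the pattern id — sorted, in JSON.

Construct AC machine:
Trie (insert patterns):
  n0 'ε': b→5 c→20 d→3 e→1
  n1 'e': c→2
  n2 'ec': b→16  ←P0
  n3 'd': c→4 d→11
  n4 'dc': ·  ←P1
  n5 'b': b→6
  n6 'bb': e→7
  n7 'bbe': b→8
  n8 'bbeb': a→9
  n9 'bbeba': a→10
  n10 'bbebaa': ·  ←P2
  n11 'dd': b→12
  n12 'ddb': a→13
  n13 'ddba': c→14
  n14 'ddbac': b→15
  n15 'ddbacb': ·  ←P3
  n16 'ecb': c→17
  n17 'ecbc': c→18
  n18 'ecbcc': c→19
  n19 'ecbccc': ·  ←P4
  n20 'c': c→21
  n21 'cc': c→22
  n22 'ccc': ·  ←P5

BFS fail/out derivation:
  fail(1) 'e': from fail(0)=0 chase 'e': 0 ⇒ 0;  out=∅∪out(0)=∅
  fail(3) 'd': from fail(0)=0 chase 'd': 0 ⇒ 0;  out=∅∪out(0)=∅
  fail(5) 'b': from fail(0)=0 chase 'b': 0 ⇒ 0;  out=∅∪out(0)=∅
  fail(20) 'c': from fail(0)=0 chase 'c': 0 ⇒ 0;  out=∅∪out(0)=∅
  fail(2) 'ec': from fail(1)=0 chase 'c': 0 ⇒ 20;  out={0}∪out(20)={0}
  fail(4) 'dc': from fail(3)=0 chase 'c': 0 ⇒ 20;  out={1}∪out(20)={1}
  fail(6) 'bb': from fail(5)=0 chase 'b': 0 ⇒ 5;  out=∅∪out(5)=∅
  fail(11) 'dd': from fail(3)=0 chase 'd': 0 ⇒ 3;  out=∅∪out(3)=∅
  fail(21) 'cc': from fail(20)=0 chase 'c': 0 ⇒ 20;  out=∅∪out(20)=∅
  fail(7) 'bbe': from fail(6)=5 chase 'e': 5→0 ⇒ 1;  out=∅∪out(1)=∅
  fail(12) 'ddb': from fail(11)=3 chase 'b': 3→0 ⇒ 5;  out=∅∪out(5)=∅
  fail(16) 'ecb': from fail(2)=20 chase 'b': 20→0 ⇒ 5;  out=∅∪out(5)=∅
  fail(22) 'ccc': from fail(21)=20 chase 'c': 20 ⇒ 21;  out={5}∪out(21)={5}
  fail(8) 'bbeb': from fail(7)=1 chase 'b': 1→0 ⇒ 5;  out=∅∪out(5)=∅
  fail(13) 'ddba': from fail(12)=5 chase 'a': 5→0 ⇒ 0;  out=∅∪out(0)=∅
  fail(17) 'ecbc': from fail(16)=5 chase 'c': 5→0 ⇒ 20;  out=∅∪out(20)=∅
  fail(9) 'bbeba': from fail(8)=5 chase 'a': 5→0 ⇒ 0;  out=∅∪out(0)=∅
  fail(14) 'ddbac': from fail(13)=0 chase 'c': 0 ⇒ 20;  out=∅∪out(20)=∅
  fail(18) 'ecbcc': from fail(17)=20 chase 'c': 20 ⇒ 21;  out=∅∪out(21)=∅
  fail(10) 'bbebaa': from fail(9)=0 chase 'a': 0 ⇒ 0;  out={2}∪out(0)={2}
  fail(15) 'ddbacb': from fail(14)=20 chase 'b': 20→0 ⇒ 5;  out={3}∪out(5)={3}
  fail(19) 'ecbccc': from fail(18)=21 chase 'c': 21 ⇒ 22;  out={4}∪out(22)={4,5}

Text stream:
[0] read 'b'  n0⇒n5
[1] read 'b'  n5⇒n6
[2] read 'e'  n6⇒n7
[3] read 'b'  n7⇒n8
[4] read 'a'  n8⇒n9
[5] read 'a'  n9⇒n10  ** P2@[0:5]
[6] read 'e'  n10⇒n1 (fail-walked)
[7] read 'e'  n1⇒n1 (fail-walked)
[8] read 'e'  n1⇒n1 (fail-walked)
[9] read 'b'  n1⇒n5 (fail-walked)
[10] read 'd'  n5⇒n3 (fail-walked)
[11] read 'c'  n3⇒n4  ** P1@[10:11]
[12] read 'b'  n4⇒n5 (fail-walked)
[13] read 'd'  n5⇒n3 (fail-walked)
[14] read 'b'  n3⇒n5 (fail-walked)
[15] read 'b'  n5⇒n6
[16] read 'e'  n6⇒n7
[17] read 'b'  n7⇒n8
[18] read 'a'  n8⇒n9
[19] read 'a'  n9⇒n10  ** P2@[14:19]
[20] read 'b'  n10⇒n5 (fail-walked)
[21] read 'e'  n5⇒n1 (fail-walked)
[22] read 'e'  n1⇒n1 (fail-walked)
[23] read 'c'  n1⇒n2  ** P0@[22:23]
[24] read 'c'  n2⇒n21 (fail-walked)
[25] read 'c'  n21⇒n22  ** P5@[23:25]
[26] read 'd'  n22⇒n3 (fail-walked)
[27] read 'c'  n3⇒n4  ** P1@[26:27]
[28] read 'e'  n4⇒n1 (fail-walked)
[29] read 'c'  n1⇒n2  ** P0@[28:29]
[30] read 'a'  n2⇒n0 (fail-walked)
[31] read 'd'  n0⇒n3
[32] read 'c'  n3⇒n4  ** P1@[31:32]
[33] read 'e'  n4⇒n1 (fail-walked)
[34] read 'c'  n1⇒n2  ** P0@[33:34]
[35] read 'b'  n2⇒n16
[36] read 'c'  n16⇒n17
[37] read 'c'  n17⇒n18
[38] read 'c'  n18⇒n19  ** P4@[33:38],P5@[36:38]
[39] read 'c'  n19⇒n22 (fail-walked)  ** P5@[37:39]
[40] read 'c'  n22⇒n22 (fail-walked)  ** P5@[38:40]
[41] read 'c'  n22⇒n22 (fail-walked)  ** P5@[39:41]
[42] read 'e'  n22⇒n1 (fail-walked)
[43] read 'c'  n1⇒n2  ** P0@[42:43]
[44] read 'b'  n2⇒n16
[45] read 'e'  n16⇒n1 (fail-walked)
[46] read 'b'  n1⇒n5 (fail-walked)
[47] read 'c'  n5⇒n20 (fail-walked)
[48] read 'c'  n20⇒n21
[49] read 'c'  n21⇒n22  ** P5@[47:49]
[50] read 'd'  n22⇒n3 (fail-walked)
[51] read 'e'  n3⇒n1 (fail-walked)
[52] read 'c'  n1⇒n2  ** P0@[51:52]
[53] read 'b'  n2⇒n16
[54] read 'd'  n16⇒n3 (fail-walked)
[55] read 'd'  n3⇒n11
[56] read 'b'  n11⇒n12
[57] read 'a'  n12⇒n13
[58] read 'c'  n13⇒n14
[59] read 'b'  n14⇒n15  ** P3@[54:59]
[60] read 'e'  n15⇒n1 (fail-walked)
[61] read 'd'  n1⇒n3 (fail-walked)
[62] read 'c'  n3⇒n4  ** P1@[61:62]
[63] read 'd'  n4⇒n3 (fail-walked)
[64] read 'b'  n3⇒n5 (fail-walked)
[65] read 'a'  n5⇒n0 (fail-walked)
[66] read 'b'  n0⇒n5
[67] read 'd'  n5⇒n3 (fail-walked)
[68] read 'e'  n3⇒n1 (fail-walked)
[69] read 'b'  n1⇒n5 (fail-walked)
[70] read 'd'  n5⇒n3 (fail-walked)
[71] read 'b'  n3⇒n5 (fail-walked)
[72] read 'b'  n5⇒n6
[73] read 'd'  n6⇒n3 (fail-walked)

Matches: [[5,2],[11,1],[19,2],[23,0],[25,5],[27,1],[29,0],[32,1],[34,0],[38,4],[38,5],[39,5],[40,5],[41,5],[43,0],[49,5],[52,0],[59,3],[62,1]]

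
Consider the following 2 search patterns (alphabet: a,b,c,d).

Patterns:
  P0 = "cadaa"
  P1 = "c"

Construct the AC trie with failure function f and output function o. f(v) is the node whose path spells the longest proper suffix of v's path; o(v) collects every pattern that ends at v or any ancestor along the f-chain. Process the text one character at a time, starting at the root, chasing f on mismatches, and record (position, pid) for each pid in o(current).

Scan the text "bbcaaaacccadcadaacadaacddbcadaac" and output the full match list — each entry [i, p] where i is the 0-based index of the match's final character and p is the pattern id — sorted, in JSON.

Build:
Trie nodes:
  n0 'ε': c→1
  n1 'c': a→2  ←P1
  n2 'ca': d→3
  n3 'cad': a→4
  n4 'cada': a→5
  n5 'cadaa': ·  ←P0

BFS fail/out derivation:
  n1('c'): parent n0 fail=0; on 'c' 0 → fail=0;  out {1}∪∅={1}
  n2('ca'): parent n1 fail=0; on 'a' 0 → fail=0;  out ∅∪∅=∅
  n3('cad'): parent n2 fail=0; on 'd' 0 → fail=0;  out ∅∪∅=∅
  n4('cada'): parent n3 fail=0; on 'a' 0 → fail=0;  out ∅∪∅=∅
  n5('cadaa'): parent n4 fail=0; on 'a' 0 → fail=0;  out {0}∪∅={0}

Scan:
pos 0 'b': at 0
pos 1 'b': at 0
pos 2 'c': at 1  emit P1@[2:2]
pos 3 'a': at 2
pos 4 'a': at 0 (fail-walked)
pos 5 'a': at 0
pos 6 'a': at 0
pos 7 'c': at 1  emit P1@[7:7]
pos 8 'c': at 1 (fail-walked)  emit P1@[8:8]
pos 9 'c': at 1 (fail-walked)  emit P1@[9:9]
pos 10 'a': at 2
pos 11 'd': at 3
pos 12 'c': at 1 (fail-walked)  emit P1@[12:12]
pos 13 'a': at 2
pos 14 'd': at 3
pos 15 'a': at 4
pos 16 'a': at 5  emit P0@[12:16]
pos 17 'c': at 1 (fail-walked)  emit P1@[17:17]
pos 18 'a': at 2
pos 19 'd': at 3
pos 20 'a': at 4
pos 21 'a': at 5  emit P0@[17:21]
pos 22 'c': at 1 (fail-walked)  emit P1@[22:22]
pos 23 'd': at 0 (fail-walked)
pos 24 'd': at 0
pos 25 'b': at 0
pos 26 'c': at 1  emit P1@[26:26]
pos 27 'a': at 2
pos 28 'd': at 3
pos 29 'a': at 4
pos 30 'a': at 5  emit P0@[26:30]
pos 31 'c': at 1 (fail-walked)  emit P1@[31:31]

Result: [[2,1],[7,1],[8,1],[9,1],[12,1],[16,0],[17,1],[21,0],[22,1],[26,1],[30,0],[31,1]]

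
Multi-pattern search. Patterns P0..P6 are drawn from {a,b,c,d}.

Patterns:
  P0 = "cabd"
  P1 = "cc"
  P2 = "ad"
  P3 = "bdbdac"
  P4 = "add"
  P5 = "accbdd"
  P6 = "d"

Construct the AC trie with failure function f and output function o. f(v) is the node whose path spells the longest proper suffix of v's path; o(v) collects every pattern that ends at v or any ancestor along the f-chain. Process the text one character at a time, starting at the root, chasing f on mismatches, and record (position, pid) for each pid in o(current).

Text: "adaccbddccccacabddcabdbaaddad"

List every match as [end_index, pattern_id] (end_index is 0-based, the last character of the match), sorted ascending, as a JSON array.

Build automaton:
Trie (insert patterns):
  n0 'ε': a→6 b→8 c→1 d→20
  n1 'c': a→2 c→5
  n2 'ca': b→3
  n3 'cab': d→4
  n4 'cabd': ·  [P0 ends]
  n5 'cc': ·  [P1 ends]
  n6 'a': c→15 d→7
  n7 'ad': d→14  [P2 ends]
  n8 'b': d→9
  n9 'bd': b→10
  n10 'bdb': d→11
  n11 'bdbd': a→12
  n12 'bdbda': c→13
  n13 'bdbdac': ·  [P3 ends]
  n14 'add': ·  [P4 ends]
  n15 'ac': c→16
  n16 'acc': b→17
  n17 'accb': d→18
  n18 'accbd': d→19
  n19 'accbdd': ·  [P5 ends]
  n20 'd': ·  [P6 ends]

Failure links (BFS by depth):
  n1('c'): parent n0 fail=0; on 'c' 0 → fail=0;  out ∅∪∅=∅
  n6('a'): parent n0 fail=0; on 'a' 0 → fail=0;  out ∅∪∅=∅
  n8('b'): parent n0 fail=0; on 'b' 0 → fail=0;  out ∅∪∅=∅
  n20('d'): parent n0 fail=0; on 'd' 0 → fail=0;  out {6}∪∅={6}
  n2('ca'): parent n1 fail=0; on 'a' 0 → fail=6;  out ∅∪∅=∅
  n5('cc'): parent n1 fail=0; on 'c' 0 → fail=1;  out {1}∪∅={1}
  n7('ad'): parent n6 fail=0; on 'd' 0 → fail=20;  out {2}∪{6}={2,6}
  n9('bd'): parent n8 fail=0; on 'd' 0 → fail=20;  out ∅∪{6}={6}
  n15('ac'): parent n6 fail=0; on 'c' 0 → fail=1;  out ∅∪∅=∅
  n3('cab'): parent n2 fail=6; on 'b' 6→0 → fail=8;  out ∅∪∅=∅
  n10('bdb'): parent n9 fail=20; on 'b' 20→0 → fail=8;  out ∅∪∅=∅
  n14('add'): parent n7 fail=20; on 'd' 20→0 → fail=20;  out {4}∪{6}={4,6}
  n16('acc'): parent n15 fail=1; on 'c' 1 → fail=5;  out ∅∪{1}={1}
  n4('cabd'): parent n3 fail=8; on 'd' 8 → fail=9;  out {0}∪{6}={0,6}
  n11('bdbd'): parent n10 fail=8; on 'd' 8 → fail=9;  out ∅∪{6}={6}
  n17('accb'): parent n16 fail=5; on 'b' 5→1→0 → fail=8;  out ∅∪∅=∅
  n12('bdbda'): parent n11 fail=9; on 'a' 9→20→0 → fail=6;  out ∅∪∅=∅
  n18('accbd'): parent n17 fail=8; on 'd' 8 → fail=9;  out ∅∪{6}={6}
  n13('bdbdac'): parent n12 fail=6; on 'c' 6 → fail=15;  out {3}∪∅={3}
  n19('accbdd'): parent n18 fail=9; on 'd' 9→20→0 → fail=20;  out {5}∪{6}={5,6}

Text stream:
pos 0 'a': at 6
pos 1 'd': at 7  emit P2@[0:1],P6@[1:1]
pos 2 'a': at 6 ·f
pos 3 'c': at 15
pos 4 'c': at 16  emit P1@[3:4]
pos 5 'b': at 17
pos 6 'd': at 18  emit P6@[6:6]
pos 7 'd': at 19  emit P5@[2:7],P6@[7:7]
pos 8 'c': at 1 ·f
pos 9 'c': at 5  emit P1@[8:9]
pos 10 'c': at 5 ·f  emit P1@[9:10]
pos 11 'c': at 5 ·f  emit P1@[10:11]
pos 12 'a': at 2 ·f
pos 13 'c': at 15 ·f
pos 14 'a': at 2 ·f
pos 15 'b': at 3
pos 16 'd': at 4  emit P0@[13:16],P6@[16:16]
pos 17 'd': at 20 ·f  emit P6@[17:17]
pos 18 'c': at 1 ·f
pos 19 'a': at 2
pos 20 'b': at 3
pos 21 'd': at 4  emit P0@[18:21],P6@[21:21]
pos 22 'b': at 10 ·f
pos 23 'a': at 6 ·f
pos 24 'a': at 6 ·f
pos 25 'd': at 7  emit P2@[24:25],P6@[25:25]
pos 26 'd': at 14  emit P4@[24:26],P6@[26:26]
pos 27 'a': at 6 ·f
pos 28 'd': at 7  emit P2@[27:28],P6@[28:28]

Matches: [[1,2],[1,6],[4,1],[6,6],[7,5],[7,6],[9,1],[10,1],[11,1],[16,0],[16,6],[17,6],[21,0],[21,6],[25,2],[25,6],[26,4],[26,6],[28,2],[28,6]]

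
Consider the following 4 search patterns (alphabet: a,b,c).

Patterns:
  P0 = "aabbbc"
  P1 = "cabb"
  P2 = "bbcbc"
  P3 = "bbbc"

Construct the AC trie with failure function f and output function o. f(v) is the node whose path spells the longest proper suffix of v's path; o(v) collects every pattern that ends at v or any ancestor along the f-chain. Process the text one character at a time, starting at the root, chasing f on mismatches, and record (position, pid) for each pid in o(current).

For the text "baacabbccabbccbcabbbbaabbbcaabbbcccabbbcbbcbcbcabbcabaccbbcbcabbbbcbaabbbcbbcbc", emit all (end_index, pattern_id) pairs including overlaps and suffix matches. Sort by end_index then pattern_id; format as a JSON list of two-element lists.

Build:
Trie (insert patterns):
  n0 'ε': a→1 b→11 c→7
  n1 'a': a→2
  n2 'aa': b→3
  n3 'aab': b→4
  n4 'aabb': b→5
  n5 'aabbb': c→6
  n6 'aabbbc': ·  ←P0
  n7 'c': a→8
  n8 'ca': b→9
  n9 'cab': b→10
  n10 'cabb': ·  ←P1
  n11 'b': b→12
  n12 'bb': b→16 c→13
  n13 'bbc': b→14
  n14 'bbcb': c→15
  n15 'bbcbc': ·  ←P2
  n16 'bbb': c→17
  n17 'bbbc': ·  ←P3

Failure links (BFS by depth):
  fail(1) 'a': from fail(0)=0 chase 'a': 0 ⇒ 0;  out=∅∪out(0)=∅
  fail(7) 'c': from fail(0)=0 chase 'c': 0 ⇒ 0;  out=∅∪out(0)=∅
  fail(11) 'b': from fail(0)=0 chase 'b': 0 ⇒ 0;  out=∅∪out(0)=∅
  fail(2) 'aa': from fail(1)=0 chase 'a': 0 ⇒ 1;  out=∅∪out(1)=∅
  fail(8) 'ca': from fail(7)=0 chase 'a': 0 ⇒ 1;  out=∅∪out(1)=∅
  fail(12) 'bb': from fail(11)=0 chase 'b': 0 ⇒ 11;  out=∅∪out(11)=∅
  fail(3) 'aab': from fail(2)=1 chase 'b': 1→0 ⇒ 11;  out=∅∪out(11)=∅
  fail(9) 'cab': from fail(8)=1 chase 'b': 1→0 ⇒ 11;  out=∅∪out(11)=∅
  fail(13) 'bbc': from fail(12)=11 chase 'c': 11→0 ⇒ 7;  out=∅∪out(7)=∅
  fail(16) 'bbb': from fail(12)=11 chase 'b': 11 ⇒ 12;  out=∅∪out(12)=∅
  fail(4) 'aabb': from fail(3)=11 chase 'b': 11 ⇒ 12;  out=∅∪out(12)=∅
  fail(10) 'cabb': from fail(9)=11 chase 'b': 11 ⇒ 12;  out={1}∪out(12)={1}
  fail(14) 'bbcb': from fail(13)=7 chase 'b': 7→0 ⇒ 11;  out=∅∪out(11)=∅
  fail(17) 'bbbc': from fail(16)=12 chase 'c': 12 ⇒ 13;  out={3}∪out(13)={3}
  fail(5) 'aabbb': from fail(4)=12 chase 'b': 12 ⇒ 16;  out=∅∪out(16)=∅
  fail(15) 'bbcbc': from fail(14)=11 chase 'c': 11→0 ⇒ 7;  out={2}∪out(7)={2}
  fail(6) 'aabbbc': from fail(5)=16 chase 'c': 16 ⇒ 17;  out={0}∪out(17)={0,3}

Scan:
[0] read 'b'  n0⇒n11
[1] read 'a'  n11⇒n1 (fail-walked)
[2] read 'a'  n1⇒n2
[3] read 'c'  n2⇒n7 (fail-walked)
[4] read 'a'  n7⇒n8
[5] read 'b'  n8⇒n9
[6] read 'b'  n9⇒n10  ** P1@[3:6]
[7] read 'c'  n10⇒n13 (fail-walked)
[8] read 'c'  n13⇒n7 (fail-walked)
[9] read 'a'  n7⇒n8
[10] read 'b'  n8⇒n9
[11] read 'b'  n9⇒n10  ** P1@[8:11]
[12] read 'c'  n10⇒n13 (fail-walked)
[13] read 'c'  n13⇒n7 (fail-walked)
[14] read 'b'  n7⇒n11 (fail-walked)
[15] read 'c'  n11⇒n7 (fail-walked)
[16] read 'a'  n7⇒n8
[17] read 'b'  n8⇒n9
[18] read 'b'  n9⇒n10  ** P1@[15:18]
[19] read 'b'  n10⇒n16 (fail-walked)
[20] read 'b'  n16⇒n16 (fail-walked)
[21] read 'a'  n16⇒n1 (fail-walked)
[22] read 'a'  n1⇒n2
[23] read 'b'  n2⇒n3
[24] read 'b'  n3⇒n4
[25] read 'b'  n4⇒n5
[26] read 'c'  n5⇒n6  ** P0@[21:26],P3@[23:26]
[27] read 'a'  n6⇒n8 (fail-walked)
[28] read 'a'  n8⇒n2 (fail-walked)
[29] read 'b'  n2⇒n3
[30] read 'b'  n3⇒n4
[31] read 'b'  n4⇒n5
[32] read 'c'  n5⇒n6  ** P0@[27:32],P3@[29:32]
[33] read 'c'  n6⇒n7 (fail-walked)
[34] read 'c'  n7⇒n7 (fail-walked)
[35] read 'a'  n7⇒n8
[36] read 'b'  n8⇒n9
[37] read 'b'  n9⇒n10  ** P1@[34:37]
[38] read 'b'  n10⇒n16 (fail-walked)
[39] read 'c'  n16⇒n17  ** P3@[36:39]
[40] read 'b'  n17⇒n14 (fail-walked)
[41] read 'b'  n14⇒n12 (fail-walked)
[42] read 'c'  n12⇒n13
[43] read 'b'  n13⇒n14
[44] read 'c'  n14⇒n15  ** P2@[40:44]
[45] read 'b'  n15⇒n11 (fail-walked)
[46] read 'c'  n11⇒n7 (fail-walked)
[47] read 'a'  n7⇒n8
[48] read 'b'  n8⇒n9
[49] read 'b'  n9⇒n10  ** P1@[46:49]
[50] read 'c'  n10⇒n13 (fail-walked)
[51] read 'a'  n13⇒n8 (fail-walked)
[52] read 'b'  n8⇒n9
[53] read 'a'  n9⇒n1 (fail-walked)
[54] read 'c'  n1⇒n7 (fail-walked)
[55] read 'c'  n7⇒n7 (fail-walked)
[56] read 'b'  n7⇒n11 (fail-walked)
[57] read 'b'  n11⇒n12
[58] read 'c'  n12⇒n13
[59] read 'b'  n13⇒n14
[60] read 'c'  n14⇒n15  ** P2@[56:60]
[61] read 'a'  n15⇒n8 (fail-walked)
[62] read 'b'  n8⇒n9
[63] read 'b'  n9⇒n10  ** P1@[60:63]
[64] read 'b'  n10⇒n16 (fail-walked)
[65] read 'b'  n16⇒n16 (fail-walked)
[66] read 'c'  n16⇒n17  ** P3@[63:66]
[67] read 'b'  n17⇒n14 (fail-walked)
[68] read 'a'  n14⇒n1 (fail-walked)
[69] read 'a'  n1⇒n2
[70] read 'b'  n2⇒n3
[71] read 'b'  n3⇒n4
[72] read 'b'  n4⇒n5
[73] read 'c'  n5⇒n6  ** P0@[68:73],P3@[70:73]
[74] read 'b'  n6⇒n14 (fail-walked)
[75] read 'b'  n14⇒n12 (fail-walked)
[76] read 'c'  n12⇒n13
[77] read 'b'  n13⇒n14
[78] read 'c'  n14⇒n15  ** P2@[74:78]

Matches: [[6,1],[11,1],[18,1],[26,0],[26,3],[32,0],[32,3],[37,1],[39,3],[44,2],[49,1],[60,2],[63,1],[66,3],[73,0],[73,3],[78,2]]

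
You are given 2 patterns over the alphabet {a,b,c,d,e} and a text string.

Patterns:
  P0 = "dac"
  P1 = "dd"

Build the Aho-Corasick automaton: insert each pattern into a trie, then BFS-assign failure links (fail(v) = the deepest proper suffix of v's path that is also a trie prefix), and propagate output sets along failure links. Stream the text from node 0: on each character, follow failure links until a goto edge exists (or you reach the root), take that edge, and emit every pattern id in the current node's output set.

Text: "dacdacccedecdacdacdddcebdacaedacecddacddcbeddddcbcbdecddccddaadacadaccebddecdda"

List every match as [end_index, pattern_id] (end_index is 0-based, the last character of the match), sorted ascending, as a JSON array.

Build automaton:
Trie nodes:
  n0 'ε': d→1
  n1 'd': a→2 d→4
  n2 'da': c→3
  n3 'dac': ·  [P0 ends]
  n4 'dd': ·  [P1 ends]

BFS fail/out derivation:
  fail(1) 'd': from fail(0)=0 chase 'd': 0 ⇒ 0;  out=∅∪out(0)=∅
  fail(2) 'da': from fail(1)=0 chase 'a': 0 ⇒ 0;  out=∅∪out(0)=∅
  fail(4) 'dd': from fail(1)=0 chase 'd': 0 ⇒ 1;  out={1}∪out(1)={1}
  fail(3) 'dac': from fail(2)=0 chase 'c': 0 ⇒ 0;  out={0}∪out(0)={0}

Text stream:
i=0 'd': node 0→1
i=1 'a': node 1→2
i=2 'c': node 2→3  ** P0@[0:2]
i=3 'd': node 3→1 (via fail)
i=4 'a': node 1→2
i=5 'c': node 2→3  ** P0@[3:5]
i=6 'c': node 3→0 (via fail)
i=7 'c': node 0→0
i=8 'e': node 0→0
i=9 'd': node 0→1
i=10 'e': node 1→0 (via fail)
i=11 'c': node 0→0
i=12 'd': node 0→1
i=13 'a': node 1→2
i=14 'c': node 2→3  ** P0@[12:14]
i=15 'd': node 3→1 (via fail)
i=16 'a': node 1→2
i=17 'c': node 2→3  ** P0@[15:17]
i=18 'd': node 3→1 (via fail)
i=19 'd': node 1→4  ** P1@[18:19]
i=20 'd': node 4→4 (via fail)  ** P1@[19:20]
i=21 'c': node 4→0 (via fail)
i=22 'e': node 0→0
i=23 'b': node 0→0
i=24 'd': node 0→1
i=25 'a': node 1→2
i=26 'c': node 2→3  ** P0@[24:26]
i=27 'a': node 3→0 (via fail)
i=28 'e': node 0→0
i=29 'd': node 0→1
i=30 'a': node 1→2
i=31 'c': node 2→3  ** P0@[29:31]
i=32 'e': node 3→0 (via fail)
i=33 'c': node 0→0
i=34 'd': node 0→1
i=35 'd': node 1→4  ** P1@[34:35]
i=36 'a': node 4→2 (via fail)
i=37 'c': node 2→3  ** P0@[35:37]
i=38 'd': node 3→1 (via fail)
i=39 'd': node 1→4  ** P1@[38:39]
i=40 'c': node 4→0 (via fail)
i=41 'b': node 0→0
i=42 'e': node 0→0
i=43 'd': node 0→1
i=44 'd': node 1→4  ** P1@[43:44]
i=45 'd': node 4→4 (via fail)  ** P1@[44:45]
i=46 'd': node 4→4 (via fail)  ** P1@[45:46]
i=47 'c': node 4→0 (via fail)
i=48 'b': node 0→0
i=49 'c': node 0→0
i=50 'b': node 0→0
i=51 'd': node 0→1
i=52 'e': node 1→0 (via fail)
i=53 'c': node 0→0
i=54 'd': node 0→1
i=55 'd': node 1→4  ** P1@[54:55]
i=56 'c': node 4→0 (via fail)
i=57 'c': node 0→0
i=58 'd': node 0→1
i=59 'd': node 1→4  ** P1@[58:59]
i=60 'a': node 4→2 (via fail)
i=61 'a': node 2→0 (via fail)
i=62 'd': node 0→1
i=63 'a': node 1→2
i=64 'c': node 2→3  ** P0@[62:64]
i=65 'a': node 3→0 (via fail)
i=66 'd': node 0→1
i=67 'a': node 1→2
i=68 'c': node 2→3  ** P0@[66:68]
i=69 'c': node 3→0 (via fail)
i=70 'e': node 0→0
i=71 'b': node 0→0
i=72 'd': node 0→1
i=73 'd': node 1→4  ** P1@[72:73]
i=74 'e': node 4→0 (via fail)
i=75 'c': node 0→0
i=76 'd': node 0→1
i=77 'd': node 1→4  ** P1@[76:77]
i=78 'a': node 4→2 (via fail)

Matches: [[2,0],[5,0],[14,0],[17,0],[19,1],[20,1],[26,0],[31,0],[35,1],[37,0],[39,1],[44,1],[45,1],[46,1],[55,1],[59,1],[64,0],[68,0],[73,1],[77,1]]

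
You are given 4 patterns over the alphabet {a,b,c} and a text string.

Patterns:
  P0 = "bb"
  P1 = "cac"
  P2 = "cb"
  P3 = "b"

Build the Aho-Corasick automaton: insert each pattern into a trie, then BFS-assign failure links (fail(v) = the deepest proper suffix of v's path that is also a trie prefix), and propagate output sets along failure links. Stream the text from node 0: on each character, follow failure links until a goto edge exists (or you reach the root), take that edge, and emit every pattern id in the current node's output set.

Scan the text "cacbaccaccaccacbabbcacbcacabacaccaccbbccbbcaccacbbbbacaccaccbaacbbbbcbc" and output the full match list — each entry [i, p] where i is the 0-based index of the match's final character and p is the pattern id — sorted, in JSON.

Build:
Trie nodes:
  0='ε' goto b→1 c→3
  1='b' goto b→2  ←P3
  2='bb' goto ·  ←P0
  3='c' goto a→4 b→6
  4='ca' goto c→5
  5='cac' goto ·  ←P1
  6='cb' goto ·  ←P2

Failure links (BFS by depth):
  fail(1) 'b': from fail(0)=0 chase 'b': 0 ⇒ 0;  out={3}∪out(0)={3}
  fail(3) 'c': from fail(0)=0 chase 'c': 0 ⇒ 0;  out=∅∪out(0)=∅
  fail(2) 'bb': from fail(1)=0 chase 'b': 0 ⇒ 1;  out={0}∪out(1)={0,3}
  fail(4) 'ca': from fail(3)=0 chase 'a': 0 ⇒ 0;  out=∅∪out(0)=∅
  fail(6) 'cb': from fail(3)=0 chase 'b': 0 ⇒ 1;  out={2}∪out(1)={2,3}
  fail(5) 'cac': from fail(4)=0 chase 'c': 0 ⇒ 3;  out={1}∪out(3)={1}

Run:
i=0 'c': node 0→3
i=1 'a': node 3→4
i=2 'c': node 4→5  → match P1@[0:2]
i=3 'b': node 5→6 (via fail)  → match P2@[2:3],P3@[3:3]
i=4 'a': node 6→0 (via fail)
i=5 'c': node 0→3
i=6 'c': node 3→3 (via fail)
i=7 'a': node 3→4
i=8 'c': node 4→5  → match P1@[6:8]
i=9 'c': node 5→3 (via fail)
i=10 'a': node 3→4
i=11 'c': node 4→5  → match P1@[9:11]
i=12 'c': node 5→3 (via fail)
i=13 'a': node 3→4
i=14 'c': node 4→5  → match P1@[12:14]
i=15 'b': node 5→6 (via fail)  → match P2@[14:15],P3@[15:15]
i=16 'a': node 6→0 (via fail)
i=17 'b': node 0→1  → match P3@[17:17]
i=18 'b': node 1→2  → match P0@[17:18],P3@[18:18]
i=19 'c': node 2→3 (via fail)
i=20 'a': node 3→4
i=21 'c': node 4→5  → match P1@[19:21]
i=22 'b': node 5→6 (via fail)  → match P2@[21:22],P3@[22:22]
i=23 'c': node 6→3 (via fail)
i=24 'a': node 3→4
i=25 'c': node 4→5  → match P1@[23:25]
i=26 'a': node 5→4 (via fail)
i=27 'b': node 4→1 (via fail)  → match P3@[27:27]
i=28 'a': node 1→0 (via fail)
i=29 'c': node 0→3
i=30 'a': node 3→4
i=31 'c': node 4→5  → match P1@[29:31]
i=32 'c': node 5→3 (via fail)
i=33 'a': node 3→4
i=34 'c': node 4→5  → match P1@[32:34]
i=35 'c': node 5→3 (via fail)
i=36 'b': node 3→6  → match P2@[35:36],P3@[36:36]
i=37 'b': node 6→2 (via fail)  → match P0@[36:37],P3@[37:37]
i=38 'c': node 2→3 (via fail)
i=39 'c': node 3→3 (via fail)
i=40 'b': node 3→6  → match P2@[39:40],P3@[40:40]
i=41 'b': node 6→2 (via fail)  → match P0@[40:41],P3@[41:41]
i=42 'c': node 2→3 (via fail)
i=43 'a': node 3→4
i=44 'c': node 4→5  → match P1@[42:44]
i=45 'c': node 5→3 (via fail)
i=46 'a': node 3→4
i=47 'c': node 4→5  → match P1@[45:47]
i=48 'b': node 5→6 (via fail)  → match P2@[47:48],P3@[48:48]
i=49 'b': node 6→2 (via fail)  → match P0@[48:49],P3@[49:49]
i=50 'b': node 2→2 (via fail)  → match P0@[49:50],P3@[50:50]
i=51 'b': node 2→2 (via fail)  → match P0@[50:51],P3@[51:51]
i=52 'a': node 2→0 (via fail)
i=53 'c': node 0→3
i=54 'a': node 3→4
i=55 'c': node 4→5  → match P1@[53:55]
i=56 'c': node 5→3 (via fail)
i=57 'a': node 3→4
i=58 'c': node 4→5  → match P1@[56:58]
i=59 'c': node 5→3 (via fail)
i=60 'b': node 3→6  → match P2@[59:60],P3@[60:60]
i=61 'a': node 6→0 (via fail)
i=62 'a': node 0→0
i=63 'c': node 0→3
i=64 'b': node 3→6  → match P2@[63:64],P3@[64:64]
i=65 'b': node 6→2 (via fail)  → match P0@[64:65],P3@[65:65]
i=66 'b': node 2→2 (via fail)  → match P0@[65:66],P3@[66:66]
i=67 'b': node 2→2 (via fail)  → match P0@[66:67],P3@[67:67]
i=68 'c': node 2→3 (via fail)
i=69 'b': node 3→6  → match P2@[68:69],P3@[69:69]
i=70 'c': node 6→3 (via fail)

Matches: [[2,1],[3,2],[3,3],[8,1],[11,1],[14,1],[15,2],[15,3],[17,3],[18,0],[18,3],[21,1],[22,2],[22,3],[25,1],[27,3],[31,1],[34,1],[36,2],[36,3],[37,0],[37,3],[40,2],[40,3],[41,0],[41,3],[44,1],[47,1],[48,2],[48,3],[49,0],[49,3],[50,0],[50,3],[51,0],[51,3],[55,1],[58,1],[60,2],[60,3],[64,2],[64,3],[65,0],[65,3],[66,0],[66,3],[67,0],[67,3],[69,2],[69,3]]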